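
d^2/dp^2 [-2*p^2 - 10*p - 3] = -4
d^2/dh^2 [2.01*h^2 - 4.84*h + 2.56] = 4.02000000000000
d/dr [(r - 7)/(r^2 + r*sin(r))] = (r*(r + sin(r)) + (7 - r)*(r*cos(r) + 2*r + sin(r)))/(r^2*(r + sin(r))^2)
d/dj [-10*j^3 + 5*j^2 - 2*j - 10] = -30*j^2 + 10*j - 2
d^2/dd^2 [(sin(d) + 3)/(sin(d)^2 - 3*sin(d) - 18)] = (-6*sin(d) + cos(d)^2 + 1)/(sin(d) - 6)^3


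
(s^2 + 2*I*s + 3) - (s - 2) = s^2 - s + 2*I*s + 5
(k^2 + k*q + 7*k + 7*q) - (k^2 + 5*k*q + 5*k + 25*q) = -4*k*q + 2*k - 18*q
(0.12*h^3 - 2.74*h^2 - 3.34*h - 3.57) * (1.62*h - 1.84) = 0.1944*h^4 - 4.6596*h^3 - 0.369199999999999*h^2 + 0.3622*h + 6.5688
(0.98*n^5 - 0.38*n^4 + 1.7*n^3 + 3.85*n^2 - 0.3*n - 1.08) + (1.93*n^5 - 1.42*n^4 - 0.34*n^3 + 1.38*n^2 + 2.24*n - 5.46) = 2.91*n^5 - 1.8*n^4 + 1.36*n^3 + 5.23*n^2 + 1.94*n - 6.54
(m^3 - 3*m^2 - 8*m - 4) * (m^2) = m^5 - 3*m^4 - 8*m^3 - 4*m^2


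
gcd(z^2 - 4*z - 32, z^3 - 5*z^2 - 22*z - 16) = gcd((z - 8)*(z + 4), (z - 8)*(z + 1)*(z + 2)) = z - 8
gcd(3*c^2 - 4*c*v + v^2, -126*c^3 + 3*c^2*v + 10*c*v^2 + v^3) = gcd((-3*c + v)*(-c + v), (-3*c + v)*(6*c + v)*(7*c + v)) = -3*c + v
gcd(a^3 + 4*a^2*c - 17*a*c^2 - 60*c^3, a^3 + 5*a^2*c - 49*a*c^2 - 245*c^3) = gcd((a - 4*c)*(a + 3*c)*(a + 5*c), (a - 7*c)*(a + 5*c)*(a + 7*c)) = a + 5*c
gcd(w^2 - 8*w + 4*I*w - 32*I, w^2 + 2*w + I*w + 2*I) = 1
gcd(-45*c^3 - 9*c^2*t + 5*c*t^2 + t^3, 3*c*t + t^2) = 3*c + t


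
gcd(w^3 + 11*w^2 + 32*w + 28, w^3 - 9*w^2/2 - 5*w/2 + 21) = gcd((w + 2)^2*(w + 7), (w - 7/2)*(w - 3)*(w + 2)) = w + 2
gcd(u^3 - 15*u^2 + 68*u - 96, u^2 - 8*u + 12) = 1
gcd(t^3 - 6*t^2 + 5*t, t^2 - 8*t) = t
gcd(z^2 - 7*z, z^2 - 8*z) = z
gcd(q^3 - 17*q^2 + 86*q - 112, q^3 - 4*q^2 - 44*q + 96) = q^2 - 10*q + 16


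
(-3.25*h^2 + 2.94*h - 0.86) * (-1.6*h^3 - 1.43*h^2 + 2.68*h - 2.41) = 5.2*h^5 - 0.0564999999999998*h^4 - 11.5382*h^3 + 16.9415*h^2 - 9.3902*h + 2.0726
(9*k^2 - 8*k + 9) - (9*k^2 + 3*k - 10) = 19 - 11*k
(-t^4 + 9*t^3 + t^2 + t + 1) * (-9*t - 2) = 9*t^5 - 79*t^4 - 27*t^3 - 11*t^2 - 11*t - 2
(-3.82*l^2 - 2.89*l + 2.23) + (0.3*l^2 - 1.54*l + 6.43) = -3.52*l^2 - 4.43*l + 8.66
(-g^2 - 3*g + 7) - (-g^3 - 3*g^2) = g^3 + 2*g^2 - 3*g + 7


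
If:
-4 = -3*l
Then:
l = 4/3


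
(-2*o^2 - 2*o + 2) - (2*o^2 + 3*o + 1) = -4*o^2 - 5*o + 1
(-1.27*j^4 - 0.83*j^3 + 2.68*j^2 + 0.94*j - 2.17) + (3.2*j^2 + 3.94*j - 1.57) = -1.27*j^4 - 0.83*j^3 + 5.88*j^2 + 4.88*j - 3.74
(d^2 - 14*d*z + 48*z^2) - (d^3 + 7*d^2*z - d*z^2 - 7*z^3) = -d^3 - 7*d^2*z + d^2 + d*z^2 - 14*d*z + 7*z^3 + 48*z^2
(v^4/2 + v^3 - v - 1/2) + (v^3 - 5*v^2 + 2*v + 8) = v^4/2 + 2*v^3 - 5*v^2 + v + 15/2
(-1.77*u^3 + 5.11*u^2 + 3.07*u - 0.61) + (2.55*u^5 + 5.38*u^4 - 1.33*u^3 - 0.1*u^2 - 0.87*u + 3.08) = 2.55*u^5 + 5.38*u^4 - 3.1*u^3 + 5.01*u^2 + 2.2*u + 2.47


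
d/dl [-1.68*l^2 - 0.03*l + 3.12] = -3.36*l - 0.03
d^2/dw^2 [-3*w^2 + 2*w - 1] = -6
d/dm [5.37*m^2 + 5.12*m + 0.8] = 10.74*m + 5.12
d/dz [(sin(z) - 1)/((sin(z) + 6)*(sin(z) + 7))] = (2*sin(z) + cos(z)^2 + 54)*cos(z)/((sin(z) + 6)^2*(sin(z) + 7)^2)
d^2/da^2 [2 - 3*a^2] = -6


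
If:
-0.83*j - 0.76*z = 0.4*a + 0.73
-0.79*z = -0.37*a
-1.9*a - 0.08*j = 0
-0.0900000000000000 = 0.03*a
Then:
No Solution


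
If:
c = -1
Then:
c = -1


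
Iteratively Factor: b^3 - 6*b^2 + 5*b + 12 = (b - 4)*(b^2 - 2*b - 3) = (b - 4)*(b + 1)*(b - 3)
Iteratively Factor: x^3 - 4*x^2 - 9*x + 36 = (x - 4)*(x^2 - 9) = (x - 4)*(x - 3)*(x + 3)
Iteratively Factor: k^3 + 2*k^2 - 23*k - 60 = (k + 3)*(k^2 - k - 20) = (k + 3)*(k + 4)*(k - 5)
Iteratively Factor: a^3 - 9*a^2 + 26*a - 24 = (a - 4)*(a^2 - 5*a + 6) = (a - 4)*(a - 3)*(a - 2)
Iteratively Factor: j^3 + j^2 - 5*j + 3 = (j - 1)*(j^2 + 2*j - 3) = (j - 1)*(j + 3)*(j - 1)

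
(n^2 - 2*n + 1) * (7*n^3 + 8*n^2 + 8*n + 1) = 7*n^5 - 6*n^4 - n^3 - 7*n^2 + 6*n + 1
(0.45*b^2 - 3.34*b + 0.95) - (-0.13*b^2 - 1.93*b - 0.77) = 0.58*b^2 - 1.41*b + 1.72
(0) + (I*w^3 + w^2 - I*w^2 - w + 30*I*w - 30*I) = I*w^3 + w^2 - I*w^2 - w + 30*I*w - 30*I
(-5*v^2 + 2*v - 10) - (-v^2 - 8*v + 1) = -4*v^2 + 10*v - 11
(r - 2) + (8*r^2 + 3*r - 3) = 8*r^2 + 4*r - 5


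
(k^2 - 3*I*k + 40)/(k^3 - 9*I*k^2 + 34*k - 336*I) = (k + 5*I)/(k^2 - I*k + 42)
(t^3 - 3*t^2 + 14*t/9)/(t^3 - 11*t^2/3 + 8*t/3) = (9*t^2 - 27*t + 14)/(3*(3*t^2 - 11*t + 8))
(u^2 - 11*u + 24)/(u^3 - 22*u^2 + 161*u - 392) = (u - 3)/(u^2 - 14*u + 49)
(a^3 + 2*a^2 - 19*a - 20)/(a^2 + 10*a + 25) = (a^2 - 3*a - 4)/(a + 5)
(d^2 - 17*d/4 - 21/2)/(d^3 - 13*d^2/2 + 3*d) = (4*d + 7)/(2*d*(2*d - 1))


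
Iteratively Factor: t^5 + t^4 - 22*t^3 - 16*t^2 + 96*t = (t + 4)*(t^4 - 3*t^3 - 10*t^2 + 24*t) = (t - 2)*(t + 4)*(t^3 - t^2 - 12*t) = (t - 4)*(t - 2)*(t + 4)*(t^2 + 3*t) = t*(t - 4)*(t - 2)*(t + 4)*(t + 3)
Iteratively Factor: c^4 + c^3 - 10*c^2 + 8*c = (c + 4)*(c^3 - 3*c^2 + 2*c) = (c - 1)*(c + 4)*(c^2 - 2*c) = c*(c - 1)*(c + 4)*(c - 2)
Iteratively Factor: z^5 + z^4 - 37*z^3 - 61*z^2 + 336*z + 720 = (z + 3)*(z^4 - 2*z^3 - 31*z^2 + 32*z + 240) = (z + 3)*(z + 4)*(z^3 - 6*z^2 - 7*z + 60) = (z + 3)^2*(z + 4)*(z^2 - 9*z + 20) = (z - 5)*(z + 3)^2*(z + 4)*(z - 4)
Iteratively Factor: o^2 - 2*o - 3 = (o - 3)*(o + 1)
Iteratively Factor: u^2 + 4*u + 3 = (u + 1)*(u + 3)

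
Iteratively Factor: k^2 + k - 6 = (k + 3)*(k - 2)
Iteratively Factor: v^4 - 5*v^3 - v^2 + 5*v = (v)*(v^3 - 5*v^2 - v + 5) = v*(v - 5)*(v^2 - 1) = v*(v - 5)*(v - 1)*(v + 1)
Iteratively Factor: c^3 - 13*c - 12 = (c - 4)*(c^2 + 4*c + 3) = (c - 4)*(c + 1)*(c + 3)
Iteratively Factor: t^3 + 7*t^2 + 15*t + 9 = (t + 1)*(t^2 + 6*t + 9) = (t + 1)*(t + 3)*(t + 3)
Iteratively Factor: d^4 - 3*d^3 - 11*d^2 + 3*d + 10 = (d + 2)*(d^3 - 5*d^2 - d + 5) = (d + 1)*(d + 2)*(d^2 - 6*d + 5) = (d - 1)*(d + 1)*(d + 2)*(d - 5)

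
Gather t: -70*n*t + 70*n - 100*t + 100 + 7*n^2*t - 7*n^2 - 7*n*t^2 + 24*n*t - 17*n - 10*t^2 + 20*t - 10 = -7*n^2 + 53*n + t^2*(-7*n - 10) + t*(7*n^2 - 46*n - 80) + 90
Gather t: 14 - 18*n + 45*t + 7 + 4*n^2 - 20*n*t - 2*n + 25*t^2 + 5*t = 4*n^2 - 20*n + 25*t^2 + t*(50 - 20*n) + 21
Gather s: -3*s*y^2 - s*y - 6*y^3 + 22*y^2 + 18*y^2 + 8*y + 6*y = s*(-3*y^2 - y) - 6*y^3 + 40*y^2 + 14*y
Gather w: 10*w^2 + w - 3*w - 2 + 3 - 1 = 10*w^2 - 2*w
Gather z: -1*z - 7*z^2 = -7*z^2 - z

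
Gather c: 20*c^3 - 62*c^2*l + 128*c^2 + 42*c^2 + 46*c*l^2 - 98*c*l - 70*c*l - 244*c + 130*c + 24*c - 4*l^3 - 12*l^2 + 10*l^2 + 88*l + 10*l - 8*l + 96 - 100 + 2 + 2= 20*c^3 + c^2*(170 - 62*l) + c*(46*l^2 - 168*l - 90) - 4*l^3 - 2*l^2 + 90*l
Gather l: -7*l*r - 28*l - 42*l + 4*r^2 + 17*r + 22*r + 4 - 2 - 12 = l*(-7*r - 70) + 4*r^2 + 39*r - 10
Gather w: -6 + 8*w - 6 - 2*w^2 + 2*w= -2*w^2 + 10*w - 12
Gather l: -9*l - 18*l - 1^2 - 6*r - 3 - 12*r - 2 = -27*l - 18*r - 6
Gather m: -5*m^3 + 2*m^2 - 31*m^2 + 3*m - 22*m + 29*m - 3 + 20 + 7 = -5*m^3 - 29*m^2 + 10*m + 24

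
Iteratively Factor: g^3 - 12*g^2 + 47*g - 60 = (g - 3)*(g^2 - 9*g + 20) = (g - 4)*(g - 3)*(g - 5)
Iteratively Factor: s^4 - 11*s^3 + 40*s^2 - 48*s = (s)*(s^3 - 11*s^2 + 40*s - 48) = s*(s - 4)*(s^2 - 7*s + 12) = s*(s - 4)^2*(s - 3)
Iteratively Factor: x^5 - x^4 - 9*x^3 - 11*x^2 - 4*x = (x + 1)*(x^4 - 2*x^3 - 7*x^2 - 4*x) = (x + 1)^2*(x^3 - 3*x^2 - 4*x) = (x - 4)*(x + 1)^2*(x^2 + x) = x*(x - 4)*(x + 1)^2*(x + 1)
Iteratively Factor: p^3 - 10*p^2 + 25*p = (p)*(p^2 - 10*p + 25) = p*(p - 5)*(p - 5)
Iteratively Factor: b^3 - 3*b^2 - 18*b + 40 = (b - 2)*(b^2 - b - 20) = (b - 2)*(b + 4)*(b - 5)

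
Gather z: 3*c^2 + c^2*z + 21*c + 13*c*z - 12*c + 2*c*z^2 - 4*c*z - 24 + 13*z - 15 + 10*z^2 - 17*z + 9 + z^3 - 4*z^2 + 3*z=3*c^2 + 9*c + z^3 + z^2*(2*c + 6) + z*(c^2 + 9*c - 1) - 30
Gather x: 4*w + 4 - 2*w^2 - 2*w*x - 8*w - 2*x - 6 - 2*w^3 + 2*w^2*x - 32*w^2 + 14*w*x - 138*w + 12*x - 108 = -2*w^3 - 34*w^2 - 142*w + x*(2*w^2 + 12*w + 10) - 110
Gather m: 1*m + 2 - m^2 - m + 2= 4 - m^2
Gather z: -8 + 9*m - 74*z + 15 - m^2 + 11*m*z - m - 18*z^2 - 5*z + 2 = -m^2 + 8*m - 18*z^2 + z*(11*m - 79) + 9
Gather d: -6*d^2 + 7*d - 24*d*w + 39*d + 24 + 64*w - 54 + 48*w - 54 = -6*d^2 + d*(46 - 24*w) + 112*w - 84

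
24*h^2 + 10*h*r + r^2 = (4*h + r)*(6*h + r)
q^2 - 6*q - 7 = (q - 7)*(q + 1)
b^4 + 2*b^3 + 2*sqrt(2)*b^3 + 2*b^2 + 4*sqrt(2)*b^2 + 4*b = b*(b + 2)*(b + sqrt(2))^2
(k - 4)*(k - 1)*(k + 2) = k^3 - 3*k^2 - 6*k + 8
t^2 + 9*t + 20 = (t + 4)*(t + 5)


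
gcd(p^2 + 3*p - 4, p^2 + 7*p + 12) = p + 4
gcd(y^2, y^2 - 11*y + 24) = 1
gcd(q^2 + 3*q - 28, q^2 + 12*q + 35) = q + 7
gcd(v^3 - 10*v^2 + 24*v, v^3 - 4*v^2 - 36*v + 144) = v^2 - 10*v + 24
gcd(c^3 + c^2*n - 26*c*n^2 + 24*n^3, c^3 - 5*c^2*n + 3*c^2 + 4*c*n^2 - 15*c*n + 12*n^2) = c^2 - 5*c*n + 4*n^2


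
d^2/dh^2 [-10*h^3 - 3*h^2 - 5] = -60*h - 6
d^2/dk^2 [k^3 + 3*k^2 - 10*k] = 6*k + 6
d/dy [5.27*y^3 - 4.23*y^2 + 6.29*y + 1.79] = 15.81*y^2 - 8.46*y + 6.29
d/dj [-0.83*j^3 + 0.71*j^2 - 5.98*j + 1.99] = -2.49*j^2 + 1.42*j - 5.98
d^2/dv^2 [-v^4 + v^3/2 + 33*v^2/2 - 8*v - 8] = -12*v^2 + 3*v + 33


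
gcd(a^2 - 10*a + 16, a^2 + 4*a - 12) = a - 2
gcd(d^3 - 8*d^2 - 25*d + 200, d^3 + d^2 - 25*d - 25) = d^2 - 25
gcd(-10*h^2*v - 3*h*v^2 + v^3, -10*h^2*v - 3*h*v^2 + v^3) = -10*h^2*v - 3*h*v^2 + v^3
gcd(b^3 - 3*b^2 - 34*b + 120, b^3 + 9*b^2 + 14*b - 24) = b + 6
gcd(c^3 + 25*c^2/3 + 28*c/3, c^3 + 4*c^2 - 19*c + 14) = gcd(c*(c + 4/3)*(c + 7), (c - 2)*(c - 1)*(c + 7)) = c + 7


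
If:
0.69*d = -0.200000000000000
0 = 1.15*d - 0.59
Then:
No Solution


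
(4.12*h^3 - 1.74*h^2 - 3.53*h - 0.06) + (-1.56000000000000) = 4.12*h^3 - 1.74*h^2 - 3.53*h - 1.62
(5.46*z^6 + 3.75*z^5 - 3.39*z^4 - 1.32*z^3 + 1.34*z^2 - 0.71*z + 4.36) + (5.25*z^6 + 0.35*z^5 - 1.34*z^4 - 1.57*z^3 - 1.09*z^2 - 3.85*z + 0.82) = 10.71*z^6 + 4.1*z^5 - 4.73*z^4 - 2.89*z^3 + 0.25*z^2 - 4.56*z + 5.18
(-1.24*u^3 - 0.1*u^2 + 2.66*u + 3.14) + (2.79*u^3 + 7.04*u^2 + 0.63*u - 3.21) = 1.55*u^3 + 6.94*u^2 + 3.29*u - 0.0699999999999998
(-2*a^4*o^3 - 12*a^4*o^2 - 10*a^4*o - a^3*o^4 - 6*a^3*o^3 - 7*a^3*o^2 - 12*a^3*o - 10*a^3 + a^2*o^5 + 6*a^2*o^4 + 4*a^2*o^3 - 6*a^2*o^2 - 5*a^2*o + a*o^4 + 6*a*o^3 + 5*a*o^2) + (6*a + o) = -2*a^4*o^3 - 12*a^4*o^2 - 10*a^4*o - a^3*o^4 - 6*a^3*o^3 - 7*a^3*o^2 - 12*a^3*o - 10*a^3 + a^2*o^5 + 6*a^2*o^4 + 4*a^2*o^3 - 6*a^2*o^2 - 5*a^2*o + a*o^4 + 6*a*o^3 + 5*a*o^2 + 6*a + o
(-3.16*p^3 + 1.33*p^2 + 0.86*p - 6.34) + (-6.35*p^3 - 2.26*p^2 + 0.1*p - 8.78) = -9.51*p^3 - 0.93*p^2 + 0.96*p - 15.12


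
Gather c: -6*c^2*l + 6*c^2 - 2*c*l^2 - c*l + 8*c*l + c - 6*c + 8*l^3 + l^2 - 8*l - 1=c^2*(6 - 6*l) + c*(-2*l^2 + 7*l - 5) + 8*l^3 + l^2 - 8*l - 1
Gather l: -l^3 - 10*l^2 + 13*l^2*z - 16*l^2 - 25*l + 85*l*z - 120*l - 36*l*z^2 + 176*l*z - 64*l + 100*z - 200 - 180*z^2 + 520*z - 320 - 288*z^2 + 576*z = -l^3 + l^2*(13*z - 26) + l*(-36*z^2 + 261*z - 209) - 468*z^2 + 1196*z - 520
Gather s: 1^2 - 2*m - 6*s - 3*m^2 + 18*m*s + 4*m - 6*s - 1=-3*m^2 + 2*m + s*(18*m - 12)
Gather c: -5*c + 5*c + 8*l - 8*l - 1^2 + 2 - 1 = 0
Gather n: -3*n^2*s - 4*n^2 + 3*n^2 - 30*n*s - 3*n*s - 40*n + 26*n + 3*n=n^2*(-3*s - 1) + n*(-33*s - 11)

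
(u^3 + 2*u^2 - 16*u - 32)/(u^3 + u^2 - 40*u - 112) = (u^2 - 2*u - 8)/(u^2 - 3*u - 28)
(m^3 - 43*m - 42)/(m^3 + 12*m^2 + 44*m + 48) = (m^2 - 6*m - 7)/(m^2 + 6*m + 8)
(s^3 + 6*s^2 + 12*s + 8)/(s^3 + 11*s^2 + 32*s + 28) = (s + 2)/(s + 7)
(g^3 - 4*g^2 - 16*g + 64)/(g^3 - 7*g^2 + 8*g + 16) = (g + 4)/(g + 1)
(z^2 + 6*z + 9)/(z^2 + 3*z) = (z + 3)/z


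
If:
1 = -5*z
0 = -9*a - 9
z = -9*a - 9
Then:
No Solution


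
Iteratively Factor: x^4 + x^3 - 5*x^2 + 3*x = (x)*(x^3 + x^2 - 5*x + 3) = x*(x - 1)*(x^2 + 2*x - 3) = x*(x - 1)*(x + 3)*(x - 1)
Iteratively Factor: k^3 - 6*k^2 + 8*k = (k - 2)*(k^2 - 4*k) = (k - 4)*(k - 2)*(k)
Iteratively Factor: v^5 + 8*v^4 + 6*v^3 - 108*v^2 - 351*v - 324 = (v + 3)*(v^4 + 5*v^3 - 9*v^2 - 81*v - 108) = (v - 4)*(v + 3)*(v^3 + 9*v^2 + 27*v + 27) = (v - 4)*(v + 3)^2*(v^2 + 6*v + 9) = (v - 4)*(v + 3)^3*(v + 3)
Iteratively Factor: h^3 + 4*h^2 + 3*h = (h + 3)*(h^2 + h) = h*(h + 3)*(h + 1)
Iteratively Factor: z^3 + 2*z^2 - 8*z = (z + 4)*(z^2 - 2*z) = (z - 2)*(z + 4)*(z)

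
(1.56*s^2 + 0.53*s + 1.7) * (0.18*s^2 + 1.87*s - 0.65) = 0.2808*s^4 + 3.0126*s^3 + 0.2831*s^2 + 2.8345*s - 1.105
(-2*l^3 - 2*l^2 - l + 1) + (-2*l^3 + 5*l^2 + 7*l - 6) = -4*l^3 + 3*l^2 + 6*l - 5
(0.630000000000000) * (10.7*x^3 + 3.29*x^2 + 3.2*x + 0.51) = 6.741*x^3 + 2.0727*x^2 + 2.016*x + 0.3213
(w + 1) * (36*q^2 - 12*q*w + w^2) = 36*q^2*w + 36*q^2 - 12*q*w^2 - 12*q*w + w^3 + w^2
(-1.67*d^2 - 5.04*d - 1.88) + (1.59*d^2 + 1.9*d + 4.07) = -0.0799999999999998*d^2 - 3.14*d + 2.19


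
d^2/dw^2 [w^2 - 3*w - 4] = 2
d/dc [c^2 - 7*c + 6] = 2*c - 7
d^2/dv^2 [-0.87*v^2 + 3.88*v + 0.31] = -1.74000000000000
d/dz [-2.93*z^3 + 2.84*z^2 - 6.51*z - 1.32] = -8.79*z^2 + 5.68*z - 6.51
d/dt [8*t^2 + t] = 16*t + 1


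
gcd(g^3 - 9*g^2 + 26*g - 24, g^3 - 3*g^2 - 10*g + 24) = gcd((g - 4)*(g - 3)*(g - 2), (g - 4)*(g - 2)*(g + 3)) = g^2 - 6*g + 8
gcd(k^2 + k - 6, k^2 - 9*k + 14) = k - 2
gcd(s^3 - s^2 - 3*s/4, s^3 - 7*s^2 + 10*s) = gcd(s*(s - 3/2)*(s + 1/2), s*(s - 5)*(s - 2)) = s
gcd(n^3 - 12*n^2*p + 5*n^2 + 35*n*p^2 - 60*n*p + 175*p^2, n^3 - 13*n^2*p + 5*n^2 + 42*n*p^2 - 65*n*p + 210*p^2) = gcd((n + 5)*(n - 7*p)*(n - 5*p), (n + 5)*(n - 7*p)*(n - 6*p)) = -n^2 + 7*n*p - 5*n + 35*p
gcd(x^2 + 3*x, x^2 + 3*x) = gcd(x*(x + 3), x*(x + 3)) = x^2 + 3*x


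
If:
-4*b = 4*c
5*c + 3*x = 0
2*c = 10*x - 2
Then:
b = 3/28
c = -3/28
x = 5/28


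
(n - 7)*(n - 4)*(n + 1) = n^3 - 10*n^2 + 17*n + 28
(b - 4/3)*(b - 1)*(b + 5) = b^3 + 8*b^2/3 - 31*b/3 + 20/3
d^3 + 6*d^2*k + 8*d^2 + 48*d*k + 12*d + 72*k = (d + 2)*(d + 6)*(d + 6*k)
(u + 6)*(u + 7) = u^2 + 13*u + 42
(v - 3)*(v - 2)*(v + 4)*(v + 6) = v^4 + 5*v^3 - 20*v^2 - 60*v + 144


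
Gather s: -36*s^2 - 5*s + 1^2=-36*s^2 - 5*s + 1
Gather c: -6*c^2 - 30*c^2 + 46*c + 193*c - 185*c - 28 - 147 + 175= -36*c^2 + 54*c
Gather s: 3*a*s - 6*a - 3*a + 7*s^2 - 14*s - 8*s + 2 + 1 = -9*a + 7*s^2 + s*(3*a - 22) + 3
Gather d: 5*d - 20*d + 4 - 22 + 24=6 - 15*d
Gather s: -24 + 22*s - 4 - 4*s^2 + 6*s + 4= -4*s^2 + 28*s - 24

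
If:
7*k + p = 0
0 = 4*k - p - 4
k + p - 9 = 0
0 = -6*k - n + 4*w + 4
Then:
No Solution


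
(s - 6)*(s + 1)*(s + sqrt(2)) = s^3 - 5*s^2 + sqrt(2)*s^2 - 5*sqrt(2)*s - 6*s - 6*sqrt(2)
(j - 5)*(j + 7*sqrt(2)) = j^2 - 5*j + 7*sqrt(2)*j - 35*sqrt(2)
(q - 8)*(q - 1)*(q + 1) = q^3 - 8*q^2 - q + 8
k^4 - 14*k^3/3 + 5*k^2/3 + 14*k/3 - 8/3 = (k - 4)*(k - 1)*(k - 2/3)*(k + 1)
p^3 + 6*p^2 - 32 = (p - 2)*(p + 4)^2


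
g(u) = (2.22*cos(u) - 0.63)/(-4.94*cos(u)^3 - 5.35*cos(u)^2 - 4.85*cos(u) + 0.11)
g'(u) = (2.22*cos(u) - 0.63)*(-14.82*sin(u)*cos(u)^2 - 10.7*sin(u)*cos(u) - 4.85*sin(u))/(-4.94*cos(u)^3 - 5.35*cos(u)^2 - 4.85*cos(u) + 0.11)^2 - 2.22*sin(u)/(-4.94*cos(u)^3 - 5.35*cos(u)^2 - 4.85*cos(u) + 0.11)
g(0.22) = -0.11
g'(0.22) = -0.01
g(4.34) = -1.02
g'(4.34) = -0.51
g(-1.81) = -1.13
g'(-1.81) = -1.26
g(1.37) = 0.17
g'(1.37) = 3.09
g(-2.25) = -0.89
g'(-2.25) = -0.45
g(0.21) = -0.11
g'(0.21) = -0.01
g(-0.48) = -0.11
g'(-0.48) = 0.03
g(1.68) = -1.50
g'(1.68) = 6.10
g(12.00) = -0.12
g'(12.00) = 0.03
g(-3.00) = -0.63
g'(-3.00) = -0.11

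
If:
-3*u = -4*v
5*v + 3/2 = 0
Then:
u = -2/5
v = -3/10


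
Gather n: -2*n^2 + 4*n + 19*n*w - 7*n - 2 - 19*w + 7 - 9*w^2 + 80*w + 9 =-2*n^2 + n*(19*w - 3) - 9*w^2 + 61*w + 14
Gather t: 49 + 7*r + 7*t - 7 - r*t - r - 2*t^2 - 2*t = 6*r - 2*t^2 + t*(5 - r) + 42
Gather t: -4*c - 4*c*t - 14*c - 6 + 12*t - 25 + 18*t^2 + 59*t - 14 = -18*c + 18*t^2 + t*(71 - 4*c) - 45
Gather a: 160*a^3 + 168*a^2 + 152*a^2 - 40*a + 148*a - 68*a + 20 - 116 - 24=160*a^3 + 320*a^2 + 40*a - 120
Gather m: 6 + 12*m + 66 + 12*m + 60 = 24*m + 132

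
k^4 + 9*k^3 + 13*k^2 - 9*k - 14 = (k - 1)*(k + 1)*(k + 2)*(k + 7)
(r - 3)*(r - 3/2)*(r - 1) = r^3 - 11*r^2/2 + 9*r - 9/2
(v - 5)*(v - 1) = v^2 - 6*v + 5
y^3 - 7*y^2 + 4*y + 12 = (y - 6)*(y - 2)*(y + 1)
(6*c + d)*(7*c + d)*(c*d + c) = 42*c^3*d + 42*c^3 + 13*c^2*d^2 + 13*c^2*d + c*d^3 + c*d^2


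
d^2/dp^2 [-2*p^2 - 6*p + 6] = -4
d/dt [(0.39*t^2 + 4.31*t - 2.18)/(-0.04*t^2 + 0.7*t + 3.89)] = (0.4454*t^2 + 2.8598*t + 18.2919)/(0.0016*t^4 - 0.056*t^3 + 0.1788*t^2 + 5.446*t + 15.1321)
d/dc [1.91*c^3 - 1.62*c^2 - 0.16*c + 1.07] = 5.73*c^2 - 3.24*c - 0.16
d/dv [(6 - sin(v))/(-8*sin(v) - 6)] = 27*cos(v)/(2*(4*sin(v) + 3)^2)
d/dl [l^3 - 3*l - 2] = 3*l^2 - 3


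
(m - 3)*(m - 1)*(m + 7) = m^3 + 3*m^2 - 25*m + 21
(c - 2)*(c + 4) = c^2 + 2*c - 8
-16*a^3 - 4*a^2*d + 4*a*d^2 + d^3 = (-2*a + d)*(2*a + d)*(4*a + d)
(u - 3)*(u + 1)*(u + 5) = u^3 + 3*u^2 - 13*u - 15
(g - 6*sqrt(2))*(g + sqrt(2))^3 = g^4 - 3*sqrt(2)*g^3 - 30*g^2 - 34*sqrt(2)*g - 24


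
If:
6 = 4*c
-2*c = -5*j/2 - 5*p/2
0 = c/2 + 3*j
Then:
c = 3/2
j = -1/4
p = 29/20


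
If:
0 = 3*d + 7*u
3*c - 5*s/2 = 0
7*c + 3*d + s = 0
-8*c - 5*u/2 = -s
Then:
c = 0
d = 0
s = 0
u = 0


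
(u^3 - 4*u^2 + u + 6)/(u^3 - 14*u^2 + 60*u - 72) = (u^2 - 2*u - 3)/(u^2 - 12*u + 36)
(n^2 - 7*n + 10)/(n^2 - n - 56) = (-n^2 + 7*n - 10)/(-n^2 + n + 56)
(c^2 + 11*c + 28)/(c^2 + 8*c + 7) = (c + 4)/(c + 1)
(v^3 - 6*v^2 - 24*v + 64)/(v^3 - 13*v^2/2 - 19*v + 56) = 2*(v + 4)/(2*v + 7)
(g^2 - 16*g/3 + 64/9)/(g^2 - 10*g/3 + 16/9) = (3*g - 8)/(3*g - 2)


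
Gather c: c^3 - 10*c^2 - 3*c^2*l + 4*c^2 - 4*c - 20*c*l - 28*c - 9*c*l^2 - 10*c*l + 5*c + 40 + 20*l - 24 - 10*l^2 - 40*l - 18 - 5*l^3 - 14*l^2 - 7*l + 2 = c^3 + c^2*(-3*l - 6) + c*(-9*l^2 - 30*l - 27) - 5*l^3 - 24*l^2 - 27*l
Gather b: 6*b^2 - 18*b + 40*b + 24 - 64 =6*b^2 + 22*b - 40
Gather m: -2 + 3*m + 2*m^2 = 2*m^2 + 3*m - 2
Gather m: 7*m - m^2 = -m^2 + 7*m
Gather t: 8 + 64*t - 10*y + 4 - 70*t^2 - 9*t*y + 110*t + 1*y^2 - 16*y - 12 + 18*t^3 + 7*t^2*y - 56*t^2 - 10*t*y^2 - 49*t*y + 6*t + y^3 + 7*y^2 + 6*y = 18*t^3 + t^2*(7*y - 126) + t*(-10*y^2 - 58*y + 180) + y^3 + 8*y^2 - 20*y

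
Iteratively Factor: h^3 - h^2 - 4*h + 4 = (h - 1)*(h^2 - 4) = (h - 2)*(h - 1)*(h + 2)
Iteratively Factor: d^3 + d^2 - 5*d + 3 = (d - 1)*(d^2 + 2*d - 3) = (d - 1)*(d + 3)*(d - 1)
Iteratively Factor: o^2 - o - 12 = (o + 3)*(o - 4)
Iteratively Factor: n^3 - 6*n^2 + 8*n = (n)*(n^2 - 6*n + 8) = n*(n - 4)*(n - 2)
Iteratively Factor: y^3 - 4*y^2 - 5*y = (y - 5)*(y^2 + y) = y*(y - 5)*(y + 1)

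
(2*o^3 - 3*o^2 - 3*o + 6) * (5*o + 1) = 10*o^4 - 13*o^3 - 18*o^2 + 27*o + 6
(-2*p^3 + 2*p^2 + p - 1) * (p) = -2*p^4 + 2*p^3 + p^2 - p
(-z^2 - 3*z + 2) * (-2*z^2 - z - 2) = 2*z^4 + 7*z^3 + z^2 + 4*z - 4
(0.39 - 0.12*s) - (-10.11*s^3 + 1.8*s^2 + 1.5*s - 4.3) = 10.11*s^3 - 1.8*s^2 - 1.62*s + 4.69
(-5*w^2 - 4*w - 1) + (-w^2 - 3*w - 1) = -6*w^2 - 7*w - 2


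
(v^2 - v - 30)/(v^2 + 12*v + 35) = (v - 6)/(v + 7)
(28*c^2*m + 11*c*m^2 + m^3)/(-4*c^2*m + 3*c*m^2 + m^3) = (-7*c - m)/(c - m)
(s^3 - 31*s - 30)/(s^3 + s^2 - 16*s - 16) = (s^2 - s - 30)/(s^2 - 16)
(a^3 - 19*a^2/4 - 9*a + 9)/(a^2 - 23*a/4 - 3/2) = (4*a^2 + 5*a - 6)/(4*a + 1)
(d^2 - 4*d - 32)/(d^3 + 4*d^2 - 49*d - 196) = (d - 8)/(d^2 - 49)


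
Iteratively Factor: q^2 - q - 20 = (q - 5)*(q + 4)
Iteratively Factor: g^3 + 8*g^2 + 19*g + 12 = (g + 1)*(g^2 + 7*g + 12) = (g + 1)*(g + 3)*(g + 4)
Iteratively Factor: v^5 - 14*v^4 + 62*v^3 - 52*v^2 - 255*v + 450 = (v - 5)*(v^4 - 9*v^3 + 17*v^2 + 33*v - 90) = (v - 5)*(v - 3)*(v^3 - 6*v^2 - v + 30) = (v - 5)*(v - 3)*(v + 2)*(v^2 - 8*v + 15) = (v - 5)*(v - 3)^2*(v + 2)*(v - 5)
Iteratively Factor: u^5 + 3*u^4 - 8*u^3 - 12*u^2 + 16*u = (u)*(u^4 + 3*u^3 - 8*u^2 - 12*u + 16) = u*(u - 1)*(u^3 + 4*u^2 - 4*u - 16) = u*(u - 1)*(u + 2)*(u^2 + 2*u - 8) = u*(u - 1)*(u + 2)*(u + 4)*(u - 2)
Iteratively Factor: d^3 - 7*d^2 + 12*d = (d)*(d^2 - 7*d + 12) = d*(d - 3)*(d - 4)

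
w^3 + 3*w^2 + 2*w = w*(w + 1)*(w + 2)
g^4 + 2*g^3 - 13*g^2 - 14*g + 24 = (g - 3)*(g - 1)*(g + 2)*(g + 4)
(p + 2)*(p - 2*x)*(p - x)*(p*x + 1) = p^4*x - 3*p^3*x^2 + 2*p^3*x + p^3 + 2*p^2*x^3 - 6*p^2*x^2 - 3*p^2*x + 2*p^2 + 4*p*x^3 + 2*p*x^2 - 6*p*x + 4*x^2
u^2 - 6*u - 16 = (u - 8)*(u + 2)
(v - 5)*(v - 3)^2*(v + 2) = v^4 - 9*v^3 + 17*v^2 + 33*v - 90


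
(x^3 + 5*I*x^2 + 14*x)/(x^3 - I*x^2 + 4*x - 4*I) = x*(x + 7*I)/(x^2 + I*x + 2)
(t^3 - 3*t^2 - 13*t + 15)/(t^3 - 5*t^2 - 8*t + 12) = (t^2 - 2*t - 15)/(t^2 - 4*t - 12)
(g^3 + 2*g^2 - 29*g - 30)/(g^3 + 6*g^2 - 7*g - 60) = (g^3 + 2*g^2 - 29*g - 30)/(g^3 + 6*g^2 - 7*g - 60)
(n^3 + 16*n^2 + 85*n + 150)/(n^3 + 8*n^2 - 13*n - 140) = (n^2 + 11*n + 30)/(n^2 + 3*n - 28)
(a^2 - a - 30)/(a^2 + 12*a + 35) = (a - 6)/(a + 7)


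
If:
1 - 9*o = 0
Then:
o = 1/9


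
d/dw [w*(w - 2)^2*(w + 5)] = 4*w^3 + 3*w^2 - 32*w + 20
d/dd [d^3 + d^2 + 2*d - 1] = 3*d^2 + 2*d + 2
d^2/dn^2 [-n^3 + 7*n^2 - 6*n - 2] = 14 - 6*n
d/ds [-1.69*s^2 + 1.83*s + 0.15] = 1.83 - 3.38*s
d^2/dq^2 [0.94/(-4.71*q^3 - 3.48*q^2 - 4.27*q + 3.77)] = ((26.5644*q + 6.5424)*(4.71*q^3 + 3.48*q^2 + 4.27*q - 3.77) - 0.94*(14.13*q^2 + 6.96*q + 4.27)*(28.26*q^2 + 13.92*q + 8.54))/(4.71*q^3 + 3.48*q^2 + 4.27*q - 3.77)^3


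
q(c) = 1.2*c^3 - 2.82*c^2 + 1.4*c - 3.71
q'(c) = 3.6*c^2 - 5.64*c + 1.4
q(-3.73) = -110.44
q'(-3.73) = 72.52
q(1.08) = -3.98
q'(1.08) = -0.49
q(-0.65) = -6.14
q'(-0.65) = 6.59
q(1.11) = -3.99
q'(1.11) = -0.42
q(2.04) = -2.40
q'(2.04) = 4.88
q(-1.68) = -19.71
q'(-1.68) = 21.04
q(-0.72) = -6.63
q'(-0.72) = 7.33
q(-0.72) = -6.63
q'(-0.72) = 7.33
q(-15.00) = -4709.21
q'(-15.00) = 896.00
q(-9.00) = -1119.53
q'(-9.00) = 343.76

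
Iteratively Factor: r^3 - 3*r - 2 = (r + 1)*(r^2 - r - 2) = (r + 1)^2*(r - 2)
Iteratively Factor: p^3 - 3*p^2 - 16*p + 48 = (p + 4)*(p^2 - 7*p + 12) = (p - 4)*(p + 4)*(p - 3)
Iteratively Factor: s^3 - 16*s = (s + 4)*(s^2 - 4*s) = (s - 4)*(s + 4)*(s)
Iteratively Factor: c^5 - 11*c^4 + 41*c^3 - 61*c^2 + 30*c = (c - 3)*(c^4 - 8*c^3 + 17*c^2 - 10*c) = (c - 5)*(c - 3)*(c^3 - 3*c^2 + 2*c) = c*(c - 5)*(c - 3)*(c^2 - 3*c + 2) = c*(c - 5)*(c - 3)*(c - 2)*(c - 1)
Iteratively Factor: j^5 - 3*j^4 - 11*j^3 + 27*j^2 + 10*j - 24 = (j - 2)*(j^4 - j^3 - 13*j^2 + j + 12) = (j - 4)*(j - 2)*(j^3 + 3*j^2 - j - 3) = (j - 4)*(j - 2)*(j + 1)*(j^2 + 2*j - 3) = (j - 4)*(j - 2)*(j + 1)*(j + 3)*(j - 1)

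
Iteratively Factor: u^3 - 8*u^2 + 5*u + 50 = (u - 5)*(u^2 - 3*u - 10) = (u - 5)*(u + 2)*(u - 5)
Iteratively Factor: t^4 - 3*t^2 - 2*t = (t)*(t^3 - 3*t - 2) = t*(t + 1)*(t^2 - t - 2) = t*(t - 2)*(t + 1)*(t + 1)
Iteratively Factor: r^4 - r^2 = (r - 1)*(r^3 + r^2) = r*(r - 1)*(r^2 + r) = r^2*(r - 1)*(r + 1)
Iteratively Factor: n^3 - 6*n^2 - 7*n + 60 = (n - 4)*(n^2 - 2*n - 15) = (n - 5)*(n - 4)*(n + 3)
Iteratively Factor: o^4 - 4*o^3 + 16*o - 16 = (o + 2)*(o^3 - 6*o^2 + 12*o - 8) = (o - 2)*(o + 2)*(o^2 - 4*o + 4) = (o - 2)^2*(o + 2)*(o - 2)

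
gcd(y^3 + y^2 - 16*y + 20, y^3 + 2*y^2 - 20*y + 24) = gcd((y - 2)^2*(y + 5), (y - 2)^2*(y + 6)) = y^2 - 4*y + 4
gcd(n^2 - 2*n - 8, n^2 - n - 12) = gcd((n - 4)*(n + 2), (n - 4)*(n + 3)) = n - 4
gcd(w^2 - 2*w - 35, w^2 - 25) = w + 5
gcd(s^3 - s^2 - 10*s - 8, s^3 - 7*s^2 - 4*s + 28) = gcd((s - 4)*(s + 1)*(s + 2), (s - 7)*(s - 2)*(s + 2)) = s + 2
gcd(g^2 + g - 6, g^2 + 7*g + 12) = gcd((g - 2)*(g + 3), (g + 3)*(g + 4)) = g + 3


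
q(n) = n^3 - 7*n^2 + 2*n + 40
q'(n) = 3*n^2 - 14*n + 2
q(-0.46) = 37.50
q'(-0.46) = 9.07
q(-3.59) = -103.66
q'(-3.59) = 90.92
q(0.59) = 38.95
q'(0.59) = -5.22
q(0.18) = 40.14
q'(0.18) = -0.42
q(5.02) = 0.14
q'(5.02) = 7.32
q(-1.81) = 7.52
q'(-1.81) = 37.17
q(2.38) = 18.59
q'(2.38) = -14.33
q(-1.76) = 9.35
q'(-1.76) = 35.93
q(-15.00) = -4940.00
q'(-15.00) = 887.00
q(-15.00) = -4940.00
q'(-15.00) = 887.00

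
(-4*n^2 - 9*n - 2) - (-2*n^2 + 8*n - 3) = -2*n^2 - 17*n + 1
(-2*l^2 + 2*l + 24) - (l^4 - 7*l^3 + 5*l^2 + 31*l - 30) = -l^4 + 7*l^3 - 7*l^2 - 29*l + 54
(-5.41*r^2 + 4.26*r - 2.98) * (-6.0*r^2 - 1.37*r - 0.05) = 32.46*r^4 - 18.1483*r^3 + 12.3143*r^2 + 3.8696*r + 0.149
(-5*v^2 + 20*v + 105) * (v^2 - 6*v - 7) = -5*v^4 + 50*v^3 + 20*v^2 - 770*v - 735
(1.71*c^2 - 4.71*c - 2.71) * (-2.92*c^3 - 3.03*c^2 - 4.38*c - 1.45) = -4.9932*c^5 + 8.5719*c^4 + 14.6947*c^3 + 26.3616*c^2 + 18.6993*c + 3.9295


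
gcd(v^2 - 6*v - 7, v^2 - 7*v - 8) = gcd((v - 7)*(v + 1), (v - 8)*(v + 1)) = v + 1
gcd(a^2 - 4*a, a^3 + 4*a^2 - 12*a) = a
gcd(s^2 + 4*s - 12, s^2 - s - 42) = s + 6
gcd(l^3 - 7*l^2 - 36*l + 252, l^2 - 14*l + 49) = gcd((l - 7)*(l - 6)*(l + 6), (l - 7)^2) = l - 7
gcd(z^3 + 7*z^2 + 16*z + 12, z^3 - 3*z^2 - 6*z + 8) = z + 2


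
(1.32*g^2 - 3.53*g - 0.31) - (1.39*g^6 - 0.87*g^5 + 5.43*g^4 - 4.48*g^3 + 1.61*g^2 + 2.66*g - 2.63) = -1.39*g^6 + 0.87*g^5 - 5.43*g^4 + 4.48*g^3 - 0.29*g^2 - 6.19*g + 2.32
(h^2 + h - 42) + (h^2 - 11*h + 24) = 2*h^2 - 10*h - 18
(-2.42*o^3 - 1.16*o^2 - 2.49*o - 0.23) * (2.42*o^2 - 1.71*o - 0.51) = -5.8564*o^5 + 1.331*o^4 - 2.808*o^3 + 4.2929*o^2 + 1.6632*o + 0.1173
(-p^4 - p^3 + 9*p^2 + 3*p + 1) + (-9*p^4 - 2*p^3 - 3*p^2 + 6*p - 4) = -10*p^4 - 3*p^3 + 6*p^2 + 9*p - 3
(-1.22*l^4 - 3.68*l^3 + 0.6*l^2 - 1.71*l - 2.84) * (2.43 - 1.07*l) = 1.3054*l^5 + 0.973*l^4 - 9.5844*l^3 + 3.2877*l^2 - 1.1165*l - 6.9012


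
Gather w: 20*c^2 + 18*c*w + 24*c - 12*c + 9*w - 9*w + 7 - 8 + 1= 20*c^2 + 18*c*w + 12*c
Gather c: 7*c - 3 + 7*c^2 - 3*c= 7*c^2 + 4*c - 3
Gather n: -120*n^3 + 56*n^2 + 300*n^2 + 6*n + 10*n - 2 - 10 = -120*n^3 + 356*n^2 + 16*n - 12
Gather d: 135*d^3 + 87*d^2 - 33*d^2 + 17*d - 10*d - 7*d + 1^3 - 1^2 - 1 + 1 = 135*d^3 + 54*d^2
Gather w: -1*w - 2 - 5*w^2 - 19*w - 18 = -5*w^2 - 20*w - 20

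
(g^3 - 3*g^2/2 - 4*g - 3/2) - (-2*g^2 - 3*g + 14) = g^3 + g^2/2 - g - 31/2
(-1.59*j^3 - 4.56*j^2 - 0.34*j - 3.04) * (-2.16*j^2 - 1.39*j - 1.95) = 3.4344*j^5 + 12.0597*j^4 + 10.1733*j^3 + 15.931*j^2 + 4.8886*j + 5.928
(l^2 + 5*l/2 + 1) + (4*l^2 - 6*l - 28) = 5*l^2 - 7*l/2 - 27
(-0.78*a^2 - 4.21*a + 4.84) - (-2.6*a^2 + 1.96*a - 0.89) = 1.82*a^2 - 6.17*a + 5.73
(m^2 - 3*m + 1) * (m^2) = m^4 - 3*m^3 + m^2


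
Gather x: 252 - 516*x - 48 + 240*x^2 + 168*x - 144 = 240*x^2 - 348*x + 60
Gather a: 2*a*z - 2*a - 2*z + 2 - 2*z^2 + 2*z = a*(2*z - 2) - 2*z^2 + 2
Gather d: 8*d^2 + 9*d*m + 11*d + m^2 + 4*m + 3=8*d^2 + d*(9*m + 11) + m^2 + 4*m + 3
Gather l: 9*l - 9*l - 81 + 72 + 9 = 0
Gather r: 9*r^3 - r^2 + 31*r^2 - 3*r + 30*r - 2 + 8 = 9*r^3 + 30*r^2 + 27*r + 6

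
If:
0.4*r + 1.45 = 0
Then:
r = -3.62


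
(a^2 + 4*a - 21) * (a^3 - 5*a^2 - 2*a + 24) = a^5 - a^4 - 43*a^3 + 121*a^2 + 138*a - 504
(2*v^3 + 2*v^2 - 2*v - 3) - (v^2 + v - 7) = 2*v^3 + v^2 - 3*v + 4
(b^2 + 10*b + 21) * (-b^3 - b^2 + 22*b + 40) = -b^5 - 11*b^4 - 9*b^3 + 239*b^2 + 862*b + 840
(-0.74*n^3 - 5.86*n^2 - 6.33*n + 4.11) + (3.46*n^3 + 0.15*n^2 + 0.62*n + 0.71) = 2.72*n^3 - 5.71*n^2 - 5.71*n + 4.82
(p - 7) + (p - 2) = 2*p - 9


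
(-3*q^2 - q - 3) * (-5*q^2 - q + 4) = 15*q^4 + 8*q^3 + 4*q^2 - q - 12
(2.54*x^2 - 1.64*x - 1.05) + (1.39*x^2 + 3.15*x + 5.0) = 3.93*x^2 + 1.51*x + 3.95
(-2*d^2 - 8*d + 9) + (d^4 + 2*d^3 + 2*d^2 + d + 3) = d^4 + 2*d^3 - 7*d + 12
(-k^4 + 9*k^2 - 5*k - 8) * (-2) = 2*k^4 - 18*k^2 + 10*k + 16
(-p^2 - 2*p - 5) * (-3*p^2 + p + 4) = 3*p^4 + 5*p^3 + 9*p^2 - 13*p - 20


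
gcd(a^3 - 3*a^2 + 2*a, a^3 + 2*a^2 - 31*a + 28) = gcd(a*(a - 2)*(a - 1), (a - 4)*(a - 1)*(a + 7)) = a - 1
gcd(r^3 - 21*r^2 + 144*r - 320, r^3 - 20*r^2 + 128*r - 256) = r^2 - 16*r + 64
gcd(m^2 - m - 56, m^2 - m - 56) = m^2 - m - 56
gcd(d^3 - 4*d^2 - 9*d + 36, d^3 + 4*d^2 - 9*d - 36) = d^2 - 9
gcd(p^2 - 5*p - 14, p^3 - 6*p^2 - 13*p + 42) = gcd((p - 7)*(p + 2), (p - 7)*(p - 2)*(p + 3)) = p - 7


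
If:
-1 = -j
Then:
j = 1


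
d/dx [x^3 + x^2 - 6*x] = 3*x^2 + 2*x - 6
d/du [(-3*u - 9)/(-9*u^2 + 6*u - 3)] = (-3*u^2 - 18*u + 7)/(9*u^4 - 12*u^3 + 10*u^2 - 4*u + 1)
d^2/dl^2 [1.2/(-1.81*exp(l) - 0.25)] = (0.543 - 3.93132*exp(l))*exp(l)/(1.81*exp(l) + 0.25)^3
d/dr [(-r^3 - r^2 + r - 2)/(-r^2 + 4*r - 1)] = (r^4 - 8*r^3 - 2*r + 7)/(r^4 - 8*r^3 + 18*r^2 - 8*r + 1)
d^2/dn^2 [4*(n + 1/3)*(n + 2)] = 8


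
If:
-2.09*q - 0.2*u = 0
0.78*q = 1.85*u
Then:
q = 0.00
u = 0.00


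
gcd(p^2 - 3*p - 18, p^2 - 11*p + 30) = p - 6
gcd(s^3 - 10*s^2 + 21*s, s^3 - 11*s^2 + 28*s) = s^2 - 7*s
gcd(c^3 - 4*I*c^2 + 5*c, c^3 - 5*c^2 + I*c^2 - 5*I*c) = c^2 + I*c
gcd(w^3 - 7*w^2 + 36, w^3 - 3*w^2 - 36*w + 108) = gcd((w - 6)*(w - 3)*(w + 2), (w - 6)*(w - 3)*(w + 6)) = w^2 - 9*w + 18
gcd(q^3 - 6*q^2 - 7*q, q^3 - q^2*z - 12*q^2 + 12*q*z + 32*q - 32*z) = 1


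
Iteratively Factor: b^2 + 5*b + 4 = (b + 4)*(b + 1)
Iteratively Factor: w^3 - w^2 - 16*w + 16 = (w - 1)*(w^2 - 16) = (w - 1)*(w + 4)*(w - 4)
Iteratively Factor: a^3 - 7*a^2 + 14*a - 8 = (a - 2)*(a^2 - 5*a + 4) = (a - 2)*(a - 1)*(a - 4)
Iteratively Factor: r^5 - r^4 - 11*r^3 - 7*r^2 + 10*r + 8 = (r - 1)*(r^4 - 11*r^2 - 18*r - 8) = (r - 1)*(r + 2)*(r^3 - 2*r^2 - 7*r - 4) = (r - 1)*(r + 1)*(r + 2)*(r^2 - 3*r - 4) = (r - 1)*(r + 1)^2*(r + 2)*(r - 4)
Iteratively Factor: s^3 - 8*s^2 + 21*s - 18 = (s - 3)*(s^2 - 5*s + 6) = (s - 3)*(s - 2)*(s - 3)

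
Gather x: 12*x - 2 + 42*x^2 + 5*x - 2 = 42*x^2 + 17*x - 4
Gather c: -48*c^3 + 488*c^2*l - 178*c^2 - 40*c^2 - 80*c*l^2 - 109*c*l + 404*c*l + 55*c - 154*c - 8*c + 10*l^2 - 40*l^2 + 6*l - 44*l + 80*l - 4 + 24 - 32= -48*c^3 + c^2*(488*l - 218) + c*(-80*l^2 + 295*l - 107) - 30*l^2 + 42*l - 12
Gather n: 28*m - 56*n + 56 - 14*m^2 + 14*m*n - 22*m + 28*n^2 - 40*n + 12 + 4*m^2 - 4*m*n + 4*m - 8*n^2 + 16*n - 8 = -10*m^2 + 10*m + 20*n^2 + n*(10*m - 80) + 60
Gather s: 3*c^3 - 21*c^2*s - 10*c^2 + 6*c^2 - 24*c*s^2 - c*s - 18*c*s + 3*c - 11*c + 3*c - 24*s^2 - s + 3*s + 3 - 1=3*c^3 - 4*c^2 - 5*c + s^2*(-24*c - 24) + s*(-21*c^2 - 19*c + 2) + 2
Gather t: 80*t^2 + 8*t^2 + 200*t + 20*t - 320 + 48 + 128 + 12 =88*t^2 + 220*t - 132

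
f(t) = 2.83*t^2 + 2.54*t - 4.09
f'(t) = 5.66*t + 2.54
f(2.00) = 12.31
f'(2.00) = 13.86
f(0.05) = -3.96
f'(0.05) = 2.82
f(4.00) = 51.35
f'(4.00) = 25.18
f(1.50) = 6.09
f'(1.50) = 11.03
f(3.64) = 42.65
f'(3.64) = 23.14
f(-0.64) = -4.56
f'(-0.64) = -1.08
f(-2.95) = 13.05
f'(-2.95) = -14.16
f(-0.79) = -4.33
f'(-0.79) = -1.93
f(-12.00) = 372.95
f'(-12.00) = -65.38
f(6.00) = 113.03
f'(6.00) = 36.50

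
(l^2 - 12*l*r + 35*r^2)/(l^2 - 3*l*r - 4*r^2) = (-l^2 + 12*l*r - 35*r^2)/(-l^2 + 3*l*r + 4*r^2)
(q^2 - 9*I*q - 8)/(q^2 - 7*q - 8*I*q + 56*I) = (q - I)/(q - 7)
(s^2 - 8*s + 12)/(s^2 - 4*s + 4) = (s - 6)/(s - 2)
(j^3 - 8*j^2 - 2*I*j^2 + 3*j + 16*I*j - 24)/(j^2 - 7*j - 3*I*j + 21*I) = (j^2 + j*(-8 + I) - 8*I)/(j - 7)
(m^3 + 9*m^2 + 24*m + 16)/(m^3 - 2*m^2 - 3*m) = (m^2 + 8*m + 16)/(m*(m - 3))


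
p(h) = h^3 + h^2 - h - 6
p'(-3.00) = 20.00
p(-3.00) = -21.00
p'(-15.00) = 644.00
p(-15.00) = -3141.00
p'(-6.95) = 130.01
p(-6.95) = -286.45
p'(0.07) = -0.85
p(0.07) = -6.06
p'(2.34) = 20.11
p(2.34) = 9.95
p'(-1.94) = 6.41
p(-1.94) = -7.60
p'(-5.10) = 66.83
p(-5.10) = -107.54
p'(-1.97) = 6.70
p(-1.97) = -7.79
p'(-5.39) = 75.38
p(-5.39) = -128.15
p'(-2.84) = 17.52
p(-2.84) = -18.00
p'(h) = 3*h^2 + 2*h - 1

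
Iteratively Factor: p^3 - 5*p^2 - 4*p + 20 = (p + 2)*(p^2 - 7*p + 10) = (p - 2)*(p + 2)*(p - 5)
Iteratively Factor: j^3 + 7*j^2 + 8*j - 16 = (j + 4)*(j^2 + 3*j - 4) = (j + 4)^2*(j - 1)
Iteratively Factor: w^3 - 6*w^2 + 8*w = (w - 2)*(w^2 - 4*w) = (w - 4)*(w - 2)*(w)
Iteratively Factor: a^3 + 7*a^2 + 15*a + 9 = (a + 3)*(a^2 + 4*a + 3) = (a + 3)^2*(a + 1)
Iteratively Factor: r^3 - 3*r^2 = (r)*(r^2 - 3*r) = r*(r - 3)*(r)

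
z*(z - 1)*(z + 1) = z^3 - z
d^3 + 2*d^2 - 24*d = d*(d - 4)*(d + 6)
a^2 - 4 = (a - 2)*(a + 2)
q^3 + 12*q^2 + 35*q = q*(q + 5)*(q + 7)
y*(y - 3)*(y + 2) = y^3 - y^2 - 6*y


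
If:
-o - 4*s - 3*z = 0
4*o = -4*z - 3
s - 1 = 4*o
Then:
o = -1/8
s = 1/2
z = -5/8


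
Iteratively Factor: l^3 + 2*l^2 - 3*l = (l - 1)*(l^2 + 3*l) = l*(l - 1)*(l + 3)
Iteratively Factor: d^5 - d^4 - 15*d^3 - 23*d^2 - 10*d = (d + 1)*(d^4 - 2*d^3 - 13*d^2 - 10*d) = (d - 5)*(d + 1)*(d^3 + 3*d^2 + 2*d) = d*(d - 5)*(d + 1)*(d^2 + 3*d + 2) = d*(d - 5)*(d + 1)*(d + 2)*(d + 1)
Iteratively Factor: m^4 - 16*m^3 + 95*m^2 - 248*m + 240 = (m - 4)*(m^3 - 12*m^2 + 47*m - 60) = (m - 4)^2*(m^2 - 8*m + 15) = (m - 5)*(m - 4)^2*(m - 3)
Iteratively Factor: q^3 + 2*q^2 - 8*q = (q + 4)*(q^2 - 2*q) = (q - 2)*(q + 4)*(q)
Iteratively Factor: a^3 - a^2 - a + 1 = (a - 1)*(a^2 - 1) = (a - 1)^2*(a + 1)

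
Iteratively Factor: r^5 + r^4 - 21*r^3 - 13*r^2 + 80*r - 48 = (r - 1)*(r^4 + 2*r^3 - 19*r^2 - 32*r + 48) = (r - 1)*(r + 4)*(r^3 - 2*r^2 - 11*r + 12) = (r - 4)*(r - 1)*(r + 4)*(r^2 + 2*r - 3) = (r - 4)*(r - 1)^2*(r + 4)*(r + 3)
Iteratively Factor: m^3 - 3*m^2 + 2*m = (m)*(m^2 - 3*m + 2) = m*(m - 1)*(m - 2)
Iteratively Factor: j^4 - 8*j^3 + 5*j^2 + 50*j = (j)*(j^3 - 8*j^2 + 5*j + 50) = j*(j + 2)*(j^2 - 10*j + 25) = j*(j - 5)*(j + 2)*(j - 5)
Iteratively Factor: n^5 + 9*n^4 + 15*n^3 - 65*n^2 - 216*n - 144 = (n + 1)*(n^4 + 8*n^3 + 7*n^2 - 72*n - 144) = (n + 1)*(n + 4)*(n^3 + 4*n^2 - 9*n - 36) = (n - 3)*(n + 1)*(n + 4)*(n^2 + 7*n + 12) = (n - 3)*(n + 1)*(n + 4)^2*(n + 3)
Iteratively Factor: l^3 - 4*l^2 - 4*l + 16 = (l - 2)*(l^2 - 2*l - 8) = (l - 2)*(l + 2)*(l - 4)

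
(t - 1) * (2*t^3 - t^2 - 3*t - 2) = 2*t^4 - 3*t^3 - 2*t^2 + t + 2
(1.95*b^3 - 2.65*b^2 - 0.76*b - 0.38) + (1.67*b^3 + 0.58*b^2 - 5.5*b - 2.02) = 3.62*b^3 - 2.07*b^2 - 6.26*b - 2.4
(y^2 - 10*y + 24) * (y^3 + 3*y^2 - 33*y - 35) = y^5 - 7*y^4 - 39*y^3 + 367*y^2 - 442*y - 840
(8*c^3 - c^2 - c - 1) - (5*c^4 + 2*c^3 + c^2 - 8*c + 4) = -5*c^4 + 6*c^3 - 2*c^2 + 7*c - 5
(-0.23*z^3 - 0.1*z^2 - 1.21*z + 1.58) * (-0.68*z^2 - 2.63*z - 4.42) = 0.1564*z^5 + 0.6729*z^4 + 2.1024*z^3 + 2.5499*z^2 + 1.1928*z - 6.9836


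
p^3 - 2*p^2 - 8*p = p*(p - 4)*(p + 2)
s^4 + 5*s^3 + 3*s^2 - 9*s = s*(s - 1)*(s + 3)^2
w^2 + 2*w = w*(w + 2)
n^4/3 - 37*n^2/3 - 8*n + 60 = (n/3 + 1)*(n - 6)*(n - 2)*(n + 5)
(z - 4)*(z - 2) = z^2 - 6*z + 8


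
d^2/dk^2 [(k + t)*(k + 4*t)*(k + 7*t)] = 6*k + 24*t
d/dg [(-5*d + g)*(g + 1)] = -5*d + 2*g + 1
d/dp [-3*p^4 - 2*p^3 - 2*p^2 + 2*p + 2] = -12*p^3 - 6*p^2 - 4*p + 2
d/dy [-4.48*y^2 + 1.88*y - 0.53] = 1.88 - 8.96*y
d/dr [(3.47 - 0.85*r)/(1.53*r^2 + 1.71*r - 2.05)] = (1.3005*r^2 - 10.6182*r - 4.1912)/(2.3409*r^4 + 5.2326*r^3 - 3.3489*r^2 - 7.011*r + 4.2025)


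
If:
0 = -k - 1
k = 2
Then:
No Solution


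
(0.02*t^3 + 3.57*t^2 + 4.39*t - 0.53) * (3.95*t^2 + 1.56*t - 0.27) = 0.079*t^5 + 14.1327*t^4 + 22.9043*t^3 + 3.791*t^2 - 2.0121*t + 0.1431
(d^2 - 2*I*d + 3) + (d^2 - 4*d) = 2*d^2 - 4*d - 2*I*d + 3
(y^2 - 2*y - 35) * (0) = 0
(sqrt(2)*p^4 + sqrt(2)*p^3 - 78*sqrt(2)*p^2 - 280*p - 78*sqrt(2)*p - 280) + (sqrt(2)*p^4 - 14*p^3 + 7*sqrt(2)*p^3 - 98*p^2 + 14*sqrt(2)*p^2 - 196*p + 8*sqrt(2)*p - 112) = 2*sqrt(2)*p^4 - 14*p^3 + 8*sqrt(2)*p^3 - 98*p^2 - 64*sqrt(2)*p^2 - 476*p - 70*sqrt(2)*p - 392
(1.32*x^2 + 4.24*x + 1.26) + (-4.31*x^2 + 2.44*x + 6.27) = -2.99*x^2 + 6.68*x + 7.53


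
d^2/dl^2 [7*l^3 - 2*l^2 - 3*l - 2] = 42*l - 4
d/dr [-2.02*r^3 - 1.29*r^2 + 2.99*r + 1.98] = -6.06*r^2 - 2.58*r + 2.99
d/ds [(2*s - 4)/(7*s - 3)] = 22/(7*s - 3)^2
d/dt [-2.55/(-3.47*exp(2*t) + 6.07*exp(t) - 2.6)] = (15.4785 - 17.697*exp(t))*exp(t)/(3.47*exp(2*t) - 6.07*exp(t) + 2.6)^2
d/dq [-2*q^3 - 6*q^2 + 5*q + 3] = -6*q^2 - 12*q + 5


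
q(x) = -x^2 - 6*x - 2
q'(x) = -2*x - 6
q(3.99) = -41.86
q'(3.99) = -13.98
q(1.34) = -11.84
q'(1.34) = -8.68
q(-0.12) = -1.29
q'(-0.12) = -5.76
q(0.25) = -3.56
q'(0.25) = -6.50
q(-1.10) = 3.39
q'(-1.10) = -3.80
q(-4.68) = 4.18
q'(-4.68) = 3.36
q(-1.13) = 3.50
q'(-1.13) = -3.74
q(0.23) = -3.43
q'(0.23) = -6.46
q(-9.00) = -29.00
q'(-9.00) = 12.00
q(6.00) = -74.00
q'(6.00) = -18.00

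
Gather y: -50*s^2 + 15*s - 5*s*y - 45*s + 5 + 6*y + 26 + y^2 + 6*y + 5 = -50*s^2 - 30*s + y^2 + y*(12 - 5*s) + 36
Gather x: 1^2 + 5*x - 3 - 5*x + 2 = 0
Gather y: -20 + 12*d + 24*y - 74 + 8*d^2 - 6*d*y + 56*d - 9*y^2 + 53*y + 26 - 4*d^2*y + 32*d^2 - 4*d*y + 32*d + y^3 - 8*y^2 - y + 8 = 40*d^2 + 100*d + y^3 - 17*y^2 + y*(-4*d^2 - 10*d + 76) - 60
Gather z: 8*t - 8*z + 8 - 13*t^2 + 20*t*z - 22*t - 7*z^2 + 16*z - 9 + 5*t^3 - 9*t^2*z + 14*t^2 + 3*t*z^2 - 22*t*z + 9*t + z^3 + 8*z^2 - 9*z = 5*t^3 + t^2 - 5*t + z^3 + z^2*(3*t + 1) + z*(-9*t^2 - 2*t - 1) - 1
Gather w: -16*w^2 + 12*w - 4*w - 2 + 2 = -16*w^2 + 8*w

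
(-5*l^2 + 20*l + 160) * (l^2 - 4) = -5*l^4 + 20*l^3 + 180*l^2 - 80*l - 640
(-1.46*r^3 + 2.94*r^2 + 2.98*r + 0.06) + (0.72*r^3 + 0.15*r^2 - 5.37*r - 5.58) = -0.74*r^3 + 3.09*r^2 - 2.39*r - 5.52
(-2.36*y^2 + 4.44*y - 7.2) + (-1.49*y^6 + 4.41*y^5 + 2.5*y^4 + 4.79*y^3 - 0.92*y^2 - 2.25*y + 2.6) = -1.49*y^6 + 4.41*y^5 + 2.5*y^4 + 4.79*y^3 - 3.28*y^2 + 2.19*y - 4.6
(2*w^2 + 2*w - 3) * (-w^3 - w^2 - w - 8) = -2*w^5 - 4*w^4 - w^3 - 15*w^2 - 13*w + 24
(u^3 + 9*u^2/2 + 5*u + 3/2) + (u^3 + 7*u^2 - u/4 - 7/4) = 2*u^3 + 23*u^2/2 + 19*u/4 - 1/4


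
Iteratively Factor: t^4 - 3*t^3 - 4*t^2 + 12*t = (t)*(t^3 - 3*t^2 - 4*t + 12) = t*(t - 3)*(t^2 - 4) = t*(t - 3)*(t + 2)*(t - 2)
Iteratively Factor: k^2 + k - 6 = (k + 3)*(k - 2)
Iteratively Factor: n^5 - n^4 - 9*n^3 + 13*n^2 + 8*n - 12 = (n + 3)*(n^4 - 4*n^3 + 3*n^2 + 4*n - 4) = (n + 1)*(n + 3)*(n^3 - 5*n^2 + 8*n - 4) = (n - 2)*(n + 1)*(n + 3)*(n^2 - 3*n + 2) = (n - 2)^2*(n + 1)*(n + 3)*(n - 1)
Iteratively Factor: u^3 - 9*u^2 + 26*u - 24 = (u - 4)*(u^2 - 5*u + 6) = (u - 4)*(u - 3)*(u - 2)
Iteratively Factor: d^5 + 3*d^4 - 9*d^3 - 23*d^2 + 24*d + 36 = (d + 3)*(d^4 - 9*d^2 + 4*d + 12) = (d + 1)*(d + 3)*(d^3 - d^2 - 8*d + 12) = (d - 2)*(d + 1)*(d + 3)*(d^2 + d - 6) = (d - 2)^2*(d + 1)*(d + 3)*(d + 3)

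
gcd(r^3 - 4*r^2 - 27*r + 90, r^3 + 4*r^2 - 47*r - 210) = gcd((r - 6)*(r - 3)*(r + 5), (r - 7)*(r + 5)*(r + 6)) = r + 5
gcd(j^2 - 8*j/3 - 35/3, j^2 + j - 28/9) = j + 7/3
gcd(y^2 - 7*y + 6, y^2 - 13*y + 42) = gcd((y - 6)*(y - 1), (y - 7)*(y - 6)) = y - 6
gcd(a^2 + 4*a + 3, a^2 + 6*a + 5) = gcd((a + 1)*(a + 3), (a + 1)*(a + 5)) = a + 1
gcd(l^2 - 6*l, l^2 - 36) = l - 6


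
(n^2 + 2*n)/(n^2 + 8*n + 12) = n/(n + 6)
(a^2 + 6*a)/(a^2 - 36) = a/(a - 6)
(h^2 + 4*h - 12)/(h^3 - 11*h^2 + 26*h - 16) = (h + 6)/(h^2 - 9*h + 8)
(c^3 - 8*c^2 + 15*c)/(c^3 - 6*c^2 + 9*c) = (c - 5)/(c - 3)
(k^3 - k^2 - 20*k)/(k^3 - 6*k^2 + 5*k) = (k + 4)/(k - 1)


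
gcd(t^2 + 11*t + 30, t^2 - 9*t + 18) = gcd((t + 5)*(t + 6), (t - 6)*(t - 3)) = 1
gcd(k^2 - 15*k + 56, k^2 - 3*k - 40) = k - 8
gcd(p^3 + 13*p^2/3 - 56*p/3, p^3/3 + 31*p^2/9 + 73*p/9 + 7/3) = p + 7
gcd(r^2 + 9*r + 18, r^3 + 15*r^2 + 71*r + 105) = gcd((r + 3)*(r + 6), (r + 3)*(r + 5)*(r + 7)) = r + 3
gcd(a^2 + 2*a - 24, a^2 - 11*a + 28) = a - 4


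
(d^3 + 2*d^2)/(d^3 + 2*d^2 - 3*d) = d*(d + 2)/(d^2 + 2*d - 3)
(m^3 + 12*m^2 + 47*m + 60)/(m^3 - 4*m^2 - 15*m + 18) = (m^2 + 9*m + 20)/(m^2 - 7*m + 6)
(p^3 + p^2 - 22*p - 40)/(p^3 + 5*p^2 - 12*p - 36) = (p^2 - p - 20)/(p^2 + 3*p - 18)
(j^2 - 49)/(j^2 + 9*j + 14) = (j - 7)/(j + 2)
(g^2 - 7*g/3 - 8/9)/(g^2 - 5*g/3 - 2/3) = (g - 8/3)/(g - 2)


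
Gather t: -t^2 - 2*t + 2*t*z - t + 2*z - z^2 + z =-t^2 + t*(2*z - 3) - z^2 + 3*z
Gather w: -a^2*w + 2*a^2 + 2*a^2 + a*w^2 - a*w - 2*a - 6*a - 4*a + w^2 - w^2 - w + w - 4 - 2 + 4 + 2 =4*a^2 + a*w^2 - 12*a + w*(-a^2 - a)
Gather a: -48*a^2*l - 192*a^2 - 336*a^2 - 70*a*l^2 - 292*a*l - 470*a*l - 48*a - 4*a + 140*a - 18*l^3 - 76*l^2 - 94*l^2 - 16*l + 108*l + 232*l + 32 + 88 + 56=a^2*(-48*l - 528) + a*(-70*l^2 - 762*l + 88) - 18*l^3 - 170*l^2 + 324*l + 176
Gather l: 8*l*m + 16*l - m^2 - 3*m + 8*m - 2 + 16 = l*(8*m + 16) - m^2 + 5*m + 14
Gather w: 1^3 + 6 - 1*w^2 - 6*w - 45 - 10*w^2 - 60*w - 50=-11*w^2 - 66*w - 88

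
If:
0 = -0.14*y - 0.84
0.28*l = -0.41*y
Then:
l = 8.79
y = -6.00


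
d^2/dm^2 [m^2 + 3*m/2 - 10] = 2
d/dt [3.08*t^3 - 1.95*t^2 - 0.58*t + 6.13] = 9.24*t^2 - 3.9*t - 0.58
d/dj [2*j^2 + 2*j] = 4*j + 2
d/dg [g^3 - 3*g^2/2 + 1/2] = 3*g*(g - 1)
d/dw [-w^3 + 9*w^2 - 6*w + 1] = -3*w^2 + 18*w - 6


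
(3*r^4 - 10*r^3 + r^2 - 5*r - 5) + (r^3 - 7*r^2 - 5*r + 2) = 3*r^4 - 9*r^3 - 6*r^2 - 10*r - 3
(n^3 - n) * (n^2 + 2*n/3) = n^5 + 2*n^4/3 - n^3 - 2*n^2/3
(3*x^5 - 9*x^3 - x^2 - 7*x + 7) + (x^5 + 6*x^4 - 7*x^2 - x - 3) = 4*x^5 + 6*x^4 - 9*x^3 - 8*x^2 - 8*x + 4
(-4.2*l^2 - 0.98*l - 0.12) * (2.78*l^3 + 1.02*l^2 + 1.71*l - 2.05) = -11.676*l^5 - 7.0084*l^4 - 8.5152*l^3 + 6.8118*l^2 + 1.8038*l + 0.246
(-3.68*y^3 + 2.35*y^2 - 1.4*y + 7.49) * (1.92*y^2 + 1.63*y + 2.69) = -7.0656*y^5 - 1.4864*y^4 - 8.7567*y^3 + 18.4203*y^2 + 8.4427*y + 20.1481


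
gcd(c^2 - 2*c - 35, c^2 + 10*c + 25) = c + 5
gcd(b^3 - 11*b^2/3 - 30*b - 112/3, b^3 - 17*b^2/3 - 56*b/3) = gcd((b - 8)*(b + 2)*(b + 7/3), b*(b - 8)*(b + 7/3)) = b^2 - 17*b/3 - 56/3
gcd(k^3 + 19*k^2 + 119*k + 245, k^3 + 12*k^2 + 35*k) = k^2 + 12*k + 35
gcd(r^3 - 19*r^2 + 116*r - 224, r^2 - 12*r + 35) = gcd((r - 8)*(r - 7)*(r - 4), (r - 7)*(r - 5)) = r - 7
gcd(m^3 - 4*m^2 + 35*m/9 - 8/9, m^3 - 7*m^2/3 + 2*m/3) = m - 1/3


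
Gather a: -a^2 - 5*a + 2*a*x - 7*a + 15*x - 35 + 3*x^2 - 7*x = -a^2 + a*(2*x - 12) + 3*x^2 + 8*x - 35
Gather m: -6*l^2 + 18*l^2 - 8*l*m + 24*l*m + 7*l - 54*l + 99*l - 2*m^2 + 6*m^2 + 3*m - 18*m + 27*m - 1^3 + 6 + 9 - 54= 12*l^2 + 52*l + 4*m^2 + m*(16*l + 12) - 40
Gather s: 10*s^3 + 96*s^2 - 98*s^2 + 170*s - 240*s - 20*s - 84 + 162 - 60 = 10*s^3 - 2*s^2 - 90*s + 18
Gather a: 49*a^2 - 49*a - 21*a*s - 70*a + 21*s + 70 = 49*a^2 + a*(-21*s - 119) + 21*s + 70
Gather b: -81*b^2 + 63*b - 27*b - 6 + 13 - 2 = -81*b^2 + 36*b + 5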